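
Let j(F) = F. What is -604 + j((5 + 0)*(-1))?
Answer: -609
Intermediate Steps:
-604 + j((5 + 0)*(-1)) = -604 + (5 + 0)*(-1) = -604 + 5*(-1) = -604 - 5 = -609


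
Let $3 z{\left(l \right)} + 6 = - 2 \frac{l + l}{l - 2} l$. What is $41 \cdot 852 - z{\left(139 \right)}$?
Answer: $\frac{14435158}{411} \approx 35122.0$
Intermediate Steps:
$z{\left(l \right)} = -2 - \frac{4 l^{2}}{3 \left(-2 + l\right)}$ ($z{\left(l \right)} = -2 + \frac{- 2 \frac{l + l}{l - 2} l}{3} = -2 + \frac{- 2 \frac{2 l}{-2 + l} l}{3} = -2 + \frac{- \frac{4 l}{-2 + l} l}{3} = -2 + \frac{\left(-4\right) l^{2} \frac{1}{-2 + l}}{3} = -2 - \frac{4 l^{2}}{3 \left(-2 + l\right)}$)
$41 \cdot 852 - z{\left(139 \right)} = 41 \cdot 852 - \frac{2 \left(6 - 417 - 2 \cdot 139^{2}\right)}{3 \left(-2 + 139\right)} = 34932 - \frac{2 \left(6 - 417 - 38642\right)}{3 \cdot 137} = 34932 - \frac{2}{3} \cdot \frac{1}{137} \left(6 - 417 - 38642\right) = 34932 - \frac{2}{3} \cdot \frac{1}{137} \left(-39053\right) = 34932 - - \frac{78106}{411} = 34932 + \frac{78106}{411} = \frac{14435158}{411}$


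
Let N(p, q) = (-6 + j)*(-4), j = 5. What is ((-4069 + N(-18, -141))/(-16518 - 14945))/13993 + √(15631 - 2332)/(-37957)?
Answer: 4065/440261759 - √13299/37957 ≈ -0.0030290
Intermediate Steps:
N(p, q) = 4 (N(p, q) = (-6 + 5)*(-4) = -1*(-4) = 4)
((-4069 + N(-18, -141))/(-16518 - 14945))/13993 + √(15631 - 2332)/(-37957) = ((-4069 + 4)/(-16518 - 14945))/13993 + √(15631 - 2332)/(-37957) = -4065/(-31463)*(1/13993) + √13299*(-1/37957) = -4065*(-1/31463)*(1/13993) - √13299/37957 = (4065/31463)*(1/13993) - √13299/37957 = 4065/440261759 - √13299/37957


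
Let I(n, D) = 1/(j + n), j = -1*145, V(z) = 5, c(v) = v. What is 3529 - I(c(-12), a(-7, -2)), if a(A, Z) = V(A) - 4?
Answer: 554054/157 ≈ 3529.0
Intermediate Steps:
j = -145
a(A, Z) = 1 (a(A, Z) = 5 - 4 = 1)
I(n, D) = 1/(-145 + n)
3529 - I(c(-12), a(-7, -2)) = 3529 - 1/(-145 - 12) = 3529 - 1/(-157) = 3529 - 1*(-1/157) = 3529 + 1/157 = 554054/157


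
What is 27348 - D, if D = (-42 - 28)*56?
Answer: 31268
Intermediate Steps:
D = -3920 (D = -70*56 = -3920)
27348 - D = 27348 - 1*(-3920) = 27348 + 3920 = 31268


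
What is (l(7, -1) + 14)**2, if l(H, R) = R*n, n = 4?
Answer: 100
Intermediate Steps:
l(H, R) = 4*R (l(H, R) = R*4 = 4*R)
(l(7, -1) + 14)**2 = (4*(-1) + 14)**2 = (-4 + 14)**2 = 10**2 = 100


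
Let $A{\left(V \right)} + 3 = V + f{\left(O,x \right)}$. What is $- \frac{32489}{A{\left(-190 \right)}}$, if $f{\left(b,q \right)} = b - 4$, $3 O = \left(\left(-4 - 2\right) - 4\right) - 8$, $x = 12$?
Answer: $\frac{32489}{203} \approx 160.04$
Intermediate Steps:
$O = -6$ ($O = \frac{\left(\left(-4 - 2\right) - 4\right) - 8}{3} = \frac{\left(-6 - 4\right) - 8}{3} = \frac{-10 - 8}{3} = \frac{1}{3} \left(-18\right) = -6$)
$f{\left(b,q \right)} = -4 + b$ ($f{\left(b,q \right)} = b - 4 = -4 + b$)
$A{\left(V \right)} = -13 + V$ ($A{\left(V \right)} = -3 + \left(V - 10\right) = -3 + \left(-10 + V\right) = -13 + V$)
$- \frac{32489}{A{\left(-190 \right)}} = - \frac{32489}{-13 - 190} = - \frac{32489}{-203} = \left(-32489\right) \left(- \frac{1}{203}\right) = \frac{32489}{203}$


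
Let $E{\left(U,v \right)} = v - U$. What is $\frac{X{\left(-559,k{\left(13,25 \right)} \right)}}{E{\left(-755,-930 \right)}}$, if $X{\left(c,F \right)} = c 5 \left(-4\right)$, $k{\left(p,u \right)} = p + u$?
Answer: $- \frac{2236}{35} \approx -63.886$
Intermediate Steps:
$X{\left(c,F \right)} = - 20 c$ ($X{\left(c,F \right)} = 5 c \left(-4\right) = - 20 c$)
$\frac{X{\left(-559,k{\left(13,25 \right)} \right)}}{E{\left(-755,-930 \right)}} = \frac{\left(-20\right) \left(-559\right)}{-930 - -755} = \frac{11180}{-930 + 755} = \frac{11180}{-175} = 11180 \left(- \frac{1}{175}\right) = - \frac{2236}{35}$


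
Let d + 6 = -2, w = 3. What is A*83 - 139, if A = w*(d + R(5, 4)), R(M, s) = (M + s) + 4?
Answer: 1106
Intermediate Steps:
d = -8 (d = -6 - 2 = -8)
R(M, s) = 4 + M + s
A = 15 (A = 3*(-8 + (4 + 5 + 4)) = 3*(-8 + 13) = 3*5 = 15)
A*83 - 139 = 15*83 - 139 = 1245 - 139 = 1106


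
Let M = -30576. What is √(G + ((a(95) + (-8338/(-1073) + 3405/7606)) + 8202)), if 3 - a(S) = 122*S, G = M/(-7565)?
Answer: I*√12856205058181938634418990/61739765470 ≈ 58.075*I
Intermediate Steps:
G = 30576/7565 (G = -30576/(-7565) = -30576*(-1/7565) = 30576/7565 ≈ 4.0418)
a(S) = 3 - 122*S
√(G + ((a(95) + (-8338/(-1073) + 3405/7606)) + 8202)) = √(30576/7565 + (((3 - 122*95) + (-8338/(-1073) + 3405/7606)) + 8202)) = √(30576/7565 + (((3 - 11590) + (-8338*(-1/1073) + 3405*(1/7606))) + 8202)) = √(30576/7565 + ((-11587 + (8338/1073 + 3405/7606)) + 8202)) = √(30576/7565 + ((-11587 + 67072393/8161238) + 8202)) = √(30576/7565 + (-94497192313/8161238 + 8202)) = √(30576/7565 - 27558718237/8161238) = √(-208232165449817/61739765470) = I*√12856205058181938634418990/61739765470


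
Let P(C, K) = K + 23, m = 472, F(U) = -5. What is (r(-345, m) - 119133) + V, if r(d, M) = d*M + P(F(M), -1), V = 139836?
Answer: -142115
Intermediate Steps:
P(C, K) = 23 + K
r(d, M) = 22 + M*d (r(d, M) = d*M + (23 - 1) = M*d + 22 = 22 + M*d)
(r(-345, m) - 119133) + V = ((22 + 472*(-345)) - 119133) + 139836 = ((22 - 162840) - 119133) + 139836 = (-162818 - 119133) + 139836 = -281951 + 139836 = -142115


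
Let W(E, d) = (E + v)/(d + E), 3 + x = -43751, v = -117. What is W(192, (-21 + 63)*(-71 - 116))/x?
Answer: 25/111747716 ≈ 2.2372e-7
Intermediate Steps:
x = -43754 (x = -3 - 43751 = -43754)
W(E, d) = (-117 + E)/(E + d) (W(E, d) = (E - 117)/(d + E) = (-117 + E)/(E + d))
W(192, (-21 + 63)*(-71 - 116))/x = ((-117 + 192)/(192 + (-21 + 63)*(-71 - 116)))/(-43754) = (75/(192 + 42*(-187)))*(-1/43754) = (75/(192 - 7854))*(-1/43754) = (75/(-7662))*(-1/43754) = -1/7662*75*(-1/43754) = -25/2554*(-1/43754) = 25/111747716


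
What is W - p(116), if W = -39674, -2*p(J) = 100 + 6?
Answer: -39621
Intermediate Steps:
p(J) = -53 (p(J) = -(100 + 6)/2 = -½*106 = -53)
W - p(116) = -39674 - 1*(-53) = -39674 + 53 = -39621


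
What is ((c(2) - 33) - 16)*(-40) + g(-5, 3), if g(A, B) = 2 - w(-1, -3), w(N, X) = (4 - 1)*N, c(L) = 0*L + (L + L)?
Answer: 1805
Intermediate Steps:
c(L) = 2*L (c(L) = 0 + 2*L = 2*L)
w(N, X) = 3*N
g(A, B) = 5 (g(A, B) = 2 - 3*(-1) = 2 - 1*(-3) = 2 + 3 = 5)
((c(2) - 33) - 16)*(-40) + g(-5, 3) = ((2*2 - 33) - 16)*(-40) + 5 = ((4 - 33) - 16)*(-40) + 5 = (-29 - 16)*(-40) + 5 = -45*(-40) + 5 = 1800 + 5 = 1805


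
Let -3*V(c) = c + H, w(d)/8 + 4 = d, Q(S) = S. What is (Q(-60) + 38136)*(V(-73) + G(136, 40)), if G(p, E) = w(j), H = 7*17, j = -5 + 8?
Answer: -888440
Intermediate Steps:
j = 3
H = 119
w(d) = -32 + 8*d
G(p, E) = -8 (G(p, E) = -32 + 8*3 = -32 + 24 = -8)
V(c) = -119/3 - c/3 (V(c) = -(c + 119)/3 = -(119 + c)/3 = -119/3 - c/3)
(Q(-60) + 38136)*(V(-73) + G(136, 40)) = (-60 + 38136)*((-119/3 - ⅓*(-73)) - 8) = 38076*((-119/3 + 73/3) - 8) = 38076*(-46/3 - 8) = 38076*(-70/3) = -888440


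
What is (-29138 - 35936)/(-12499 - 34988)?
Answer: 65074/47487 ≈ 1.3704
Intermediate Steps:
(-29138 - 35936)/(-12499 - 34988) = -65074/(-47487) = -65074*(-1/47487) = 65074/47487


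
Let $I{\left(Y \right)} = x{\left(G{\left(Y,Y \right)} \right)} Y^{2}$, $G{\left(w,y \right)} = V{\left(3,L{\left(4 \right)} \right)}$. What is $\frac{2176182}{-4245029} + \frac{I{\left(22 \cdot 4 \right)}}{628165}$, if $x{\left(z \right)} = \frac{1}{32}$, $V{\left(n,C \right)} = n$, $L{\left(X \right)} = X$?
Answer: $- \frac{1365974069012}{2666578641785} \approx -0.51226$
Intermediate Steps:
$G{\left(w,y \right)} = 3$
$x{\left(z \right)} = \frac{1}{32}$
$I{\left(Y \right)} = \frac{Y^{2}}{32}$
$\frac{2176182}{-4245029} + \frac{I{\left(22 \cdot 4 \right)}}{628165} = \frac{2176182}{-4245029} + \frac{\frac{1}{32} \left(22 \cdot 4\right)^{2}}{628165} = 2176182 \left(- \frac{1}{4245029}\right) + \frac{88^{2}}{32} \cdot \frac{1}{628165} = - \frac{2176182}{4245029} + \frac{1}{32} \cdot 7744 \cdot \frac{1}{628165} = - \frac{2176182}{4245029} + 242 \cdot \frac{1}{628165} = - \frac{2176182}{4245029} + \frac{242}{628165} = - \frac{1365974069012}{2666578641785}$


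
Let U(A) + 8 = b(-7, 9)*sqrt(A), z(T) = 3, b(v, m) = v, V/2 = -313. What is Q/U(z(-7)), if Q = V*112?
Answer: -560896/83 + 490784*sqrt(3)/83 ≈ 3483.9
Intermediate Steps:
V = -626 (V = 2*(-313) = -626)
Q = -70112 (Q = -626*112 = -70112)
U(A) = -8 - 7*sqrt(A)
Q/U(z(-7)) = -70112/(-8 - 7*sqrt(3))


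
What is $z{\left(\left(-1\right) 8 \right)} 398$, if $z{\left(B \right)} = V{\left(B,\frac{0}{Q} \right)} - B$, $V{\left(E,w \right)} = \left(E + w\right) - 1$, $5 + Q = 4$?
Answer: $-398$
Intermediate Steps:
$Q = -1$ ($Q = -5 + 4 = -1$)
$V{\left(E,w \right)} = -1 + E + w$
$z{\left(B \right)} = -1$ ($z{\left(B \right)} = \left(-1 + B + \frac{0}{-1}\right) - B = \left(-1 + B + 0 \left(-1\right)\right) - B = \left(-1 + B + 0\right) - B = \left(-1 + B\right) - B = -1$)
$z{\left(\left(-1\right) 8 \right)} 398 = \left(-1\right) 398 = -398$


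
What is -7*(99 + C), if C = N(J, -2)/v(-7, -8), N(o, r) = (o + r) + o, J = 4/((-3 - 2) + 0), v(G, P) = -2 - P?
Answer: -3444/5 ≈ -688.80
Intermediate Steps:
J = -⅘ (J = 4/(-5 + 0) = 4/(-5) = 4*(-⅕) = -⅘ ≈ -0.80000)
N(o, r) = r + 2*o
C = -⅗ (C = (-2 + 2*(-⅘))/(-2 - 1*(-8)) = (-2 - 8/5)/(-2 + 8) = -18/5/6 = -18/5*⅙ = -⅗ ≈ -0.60000)
-7*(99 + C) = -7*(99 - ⅗) = -7*492/5 = -3444/5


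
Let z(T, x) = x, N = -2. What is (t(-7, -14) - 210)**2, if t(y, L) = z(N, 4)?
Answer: 42436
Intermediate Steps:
t(y, L) = 4
(t(-7, -14) - 210)**2 = (4 - 210)**2 = (-206)**2 = 42436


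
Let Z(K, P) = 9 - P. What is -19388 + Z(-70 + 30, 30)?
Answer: -19409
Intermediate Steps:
-19388 + Z(-70 + 30, 30) = -19388 + (9 - 1*30) = -19388 + (9 - 30) = -19388 - 21 = -19409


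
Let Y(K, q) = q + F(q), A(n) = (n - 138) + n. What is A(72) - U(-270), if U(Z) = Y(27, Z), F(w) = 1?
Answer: 275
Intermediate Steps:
A(n) = -138 + 2*n (A(n) = (-138 + n) + n = -138 + 2*n)
Y(K, q) = 1 + q (Y(K, q) = q + 1 = 1 + q)
U(Z) = 1 + Z
A(72) - U(-270) = (-138 + 2*72) - (1 - 270) = (-138 + 144) - 1*(-269) = 6 + 269 = 275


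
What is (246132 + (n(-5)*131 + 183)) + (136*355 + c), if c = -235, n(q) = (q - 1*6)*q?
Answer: 301565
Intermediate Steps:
n(q) = q*(-6 + q) (n(q) = (q - 6)*q = (-6 + q)*q = q*(-6 + q))
(246132 + (n(-5)*131 + 183)) + (136*355 + c) = (246132 + (-5*(-6 - 5)*131 + 183)) + (136*355 - 235) = (246132 + (-5*(-11)*131 + 183)) + (48280 - 235) = (246132 + (55*131 + 183)) + 48045 = (246132 + (7205 + 183)) + 48045 = (246132 + 7388) + 48045 = 253520 + 48045 = 301565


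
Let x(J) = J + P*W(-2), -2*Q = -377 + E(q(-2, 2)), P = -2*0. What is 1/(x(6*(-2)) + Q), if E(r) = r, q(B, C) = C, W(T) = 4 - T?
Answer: 2/351 ≈ 0.0056980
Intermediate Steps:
P = 0
Q = 375/2 (Q = -(-377 + 2)/2 = -½*(-375) = 375/2 ≈ 187.50)
x(J) = J (x(J) = J + 0*(4 - 1*(-2)) = J + 0*(4 + 2) = J + 0*6 = J + 0 = J)
1/(x(6*(-2)) + Q) = 1/(6*(-2) + 375/2) = 1/(-12 + 375/2) = 1/(351/2) = 2/351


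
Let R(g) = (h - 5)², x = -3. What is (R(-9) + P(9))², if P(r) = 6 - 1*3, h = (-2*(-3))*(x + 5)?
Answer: 2704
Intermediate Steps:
h = 12 (h = (-2*(-3))*(-3 + 5) = 6*2 = 12)
R(g) = 49 (R(g) = (12 - 5)² = 7² = 49)
P(r) = 3 (P(r) = 6 - 3 = 3)
(R(-9) + P(9))² = (49 + 3)² = 52² = 2704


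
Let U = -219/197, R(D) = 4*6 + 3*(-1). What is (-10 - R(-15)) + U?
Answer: -6326/197 ≈ -32.112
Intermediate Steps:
R(D) = 21 (R(D) = 24 - 3 = 21)
U = -219/197 (U = -219*1/197 = -219/197 ≈ -1.1117)
(-10 - R(-15)) + U = (-10 - 1*21) - 219/197 = (-10 - 21) - 219/197 = -31 - 219/197 = -6326/197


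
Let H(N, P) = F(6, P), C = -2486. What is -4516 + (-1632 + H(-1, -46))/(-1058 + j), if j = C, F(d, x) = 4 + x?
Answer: -8001515/1772 ≈ -4515.5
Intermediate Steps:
j = -2486
H(N, P) = 4 + P
-4516 + (-1632 + H(-1, -46))/(-1058 + j) = -4516 + (-1632 + (4 - 46))/(-1058 - 2486) = -4516 + (-1632 - 42)/(-3544) = -4516 - 1674*(-1/3544) = -4516 + 837/1772 = -8001515/1772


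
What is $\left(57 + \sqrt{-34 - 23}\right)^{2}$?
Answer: $\left(57 + i \sqrt{57}\right)^{2} \approx 3192.0 + 860.68 i$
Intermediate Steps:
$\left(57 + \sqrt{-34 - 23}\right)^{2} = \left(57 + \sqrt{-57}\right)^{2} = \left(57 + i \sqrt{57}\right)^{2}$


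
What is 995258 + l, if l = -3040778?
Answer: -2045520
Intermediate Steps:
995258 + l = 995258 - 3040778 = -2045520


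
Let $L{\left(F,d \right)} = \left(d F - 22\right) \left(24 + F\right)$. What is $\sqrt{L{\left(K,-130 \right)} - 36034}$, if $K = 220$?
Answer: $3 i \sqrt{779978} \approx 2649.5 i$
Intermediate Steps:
$L{\left(F,d \right)} = \left(-22 + F d\right) \left(24 + F\right)$ ($L{\left(F,d \right)} = \left(F d - 22\right) \left(24 + F\right) = \left(-22 + F d\right) \left(24 + F\right)$)
$\sqrt{L{\left(K,-130 \right)} - 36034} = \sqrt{\left(-528 - 4840 - 130 \cdot 220^{2} + 24 \cdot 220 \left(-130\right)\right) - 36034} = \sqrt{\left(-528 - 4840 - 6292000 - 686400\right) - 36034} = \sqrt{-6983768 - 36034} = \sqrt{-7019802} = 3 i \sqrt{779978}$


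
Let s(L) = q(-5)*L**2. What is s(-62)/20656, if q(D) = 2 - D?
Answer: 6727/5164 ≈ 1.3027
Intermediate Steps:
s(L) = 7*L**2 (s(L) = (2 - 1*(-5))*L**2 = (2 + 5)*L**2 = 7*L**2)
s(-62)/20656 = (7*(-62)**2)/20656 = (7*3844)*(1/20656) = 26908*(1/20656) = 6727/5164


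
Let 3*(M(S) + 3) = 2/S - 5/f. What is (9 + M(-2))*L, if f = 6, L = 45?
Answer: 485/2 ≈ 242.50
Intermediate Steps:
M(S) = -59/18 + 2/(3*S) (M(S) = -3 + (2/S - 5/6)/3 = -3 + (2/S - 5*⅙)/3 = -3 + (2/S - ⅚)/3 = -3 + (-⅚ + 2/S)/3 = -3 + (-5/18 + 2/(3*S)) = -59/18 + 2/(3*S))
(9 + M(-2))*L = (9 + (1/18)*(12 - 59*(-2))/(-2))*45 = (9 + (1/18)*(-½)*(12 + 118))*45 = (9 + (1/18)*(-½)*130)*45 = (9 - 65/18)*45 = (97/18)*45 = 485/2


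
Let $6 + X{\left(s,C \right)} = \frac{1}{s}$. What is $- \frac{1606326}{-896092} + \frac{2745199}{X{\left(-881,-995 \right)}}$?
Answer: $- \frac{1083604108523893}{2368819202} \approx -4.5745 \cdot 10^{5}$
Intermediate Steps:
$X{\left(s,C \right)} = -6 + \frac{1}{s}$
$- \frac{1606326}{-896092} + \frac{2745199}{X{\left(-881,-995 \right)}} = - \frac{1606326}{-896092} + \frac{2745199}{-6 + \frac{1}{-881}} = \left(-1606326\right) \left(- \frac{1}{896092}\right) + \frac{2745199}{-6 - \frac{1}{881}} = \frac{803163}{448046} + \frac{2745199}{- \frac{5287}{881}} = \frac{803163}{448046} + 2745199 \left(- \frac{881}{5287}\right) = \frac{803163}{448046} - \frac{2418520319}{5287} = - \frac{1083604108523893}{2368819202}$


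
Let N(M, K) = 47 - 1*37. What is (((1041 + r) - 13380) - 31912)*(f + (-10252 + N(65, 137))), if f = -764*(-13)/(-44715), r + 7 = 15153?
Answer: 2665907179802/8943 ≈ 2.9810e+8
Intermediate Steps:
r = 15146 (r = -7 + 15153 = 15146)
N(M, K) = 10 (N(M, K) = 47 - 37 = 10)
f = -9932/44715 (f = 9932*(-1/44715) = -9932/44715 ≈ -0.22212)
(((1041 + r) - 13380) - 31912)*(f + (-10252 + N(65, 137))) = (((1041 + 15146) - 13380) - 31912)*(-9932/44715 + (-10252 + 10)) = ((16187 - 13380) - 31912)*(-9932/44715 - 10242) = (2807 - 31912)*(-457980962/44715) = -29105*(-457980962/44715) = 2665907179802/8943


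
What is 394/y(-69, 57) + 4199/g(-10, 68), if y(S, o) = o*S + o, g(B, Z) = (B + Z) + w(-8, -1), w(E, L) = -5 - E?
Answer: 8125645/118218 ≈ 68.734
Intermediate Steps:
g(B, Z) = 3 + B + Z (g(B, Z) = (B + Z) + (-5 - 1*(-8)) = (B + Z) + (-5 + 8) = (B + Z) + 3 = 3 + B + Z)
y(S, o) = o + S*o (y(S, o) = S*o + o = o + S*o)
394/y(-69, 57) + 4199/g(-10, 68) = 394/((57*(1 - 69))) + 4199/(3 - 10 + 68) = 394/((57*(-68))) + 4199/61 = 394/(-3876) + 4199*(1/61) = 394*(-1/3876) + 4199/61 = -197/1938 + 4199/61 = 8125645/118218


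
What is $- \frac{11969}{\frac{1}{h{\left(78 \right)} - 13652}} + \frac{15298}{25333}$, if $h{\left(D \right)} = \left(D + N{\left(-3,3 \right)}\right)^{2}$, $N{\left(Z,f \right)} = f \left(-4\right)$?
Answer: $\frac{2818646468690}{25333} \approx 1.1126 \cdot 10^{8}$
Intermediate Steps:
$N{\left(Z,f \right)} = - 4 f$
$h{\left(D \right)} = \left(-12 + D\right)^{2}$ ($h{\left(D \right)} = \left(D - 12\right)^{2} = \left(-12 + D\right)^{2}$)
$- \frac{11969}{\frac{1}{h{\left(78 \right)} - 13652}} + \frac{15298}{25333} = - \frac{11969}{\frac{1}{\left(-12 + 78\right)^{2} - 13652}} + \frac{15298}{25333} = - \frac{11969}{\frac{1}{66^{2} - 13652}} + 15298 \cdot \frac{1}{25333} = - \frac{11969}{\frac{1}{4356 - 13652}} + \frac{15298}{25333} = - \frac{11969}{\frac{1}{-9296}} + \frac{15298}{25333} = - \frac{11969}{- \frac{1}{9296}} + \frac{15298}{25333} = \left(-11969\right) \left(-9296\right) + \frac{15298}{25333} = 111263824 + \frac{15298}{25333} = \frac{2818646468690}{25333}$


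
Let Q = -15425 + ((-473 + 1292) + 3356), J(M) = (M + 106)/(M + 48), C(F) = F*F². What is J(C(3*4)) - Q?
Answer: 9990917/888 ≈ 11251.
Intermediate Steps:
C(F) = F³
J(M) = (106 + M)/(48 + M)
Q = -11250 (Q = -15425 + (819 + 3356) = -15425 + 4175 = -11250)
J(C(3*4)) - Q = (106 + (3*4)³)/(48 + (3*4)³) - 1*(-11250) = (106 + 12³)/(48 + 12³) + 11250 = (106 + 1728)/(48 + 1728) + 11250 = 1834/1776 + 11250 = (1/1776)*1834 + 11250 = 917/888 + 11250 = 9990917/888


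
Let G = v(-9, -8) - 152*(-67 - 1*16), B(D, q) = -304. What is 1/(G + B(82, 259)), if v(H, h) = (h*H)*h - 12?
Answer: 1/11724 ≈ 8.5295e-5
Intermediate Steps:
v(H, h) = -12 + H*h**2 (v(H, h) = (H*h)*h - 12 = H*h**2 - 12 = -12 + H*h**2)
G = 12028 (G = (-12 - 9*(-8)**2) - 152*(-67 - 1*16) = (-12 - 9*64) - 152*(-67 - 16) = (-12 - 576) - 152*(-83) = -588 + 12616 = 12028)
1/(G + B(82, 259)) = 1/(12028 - 304) = 1/11724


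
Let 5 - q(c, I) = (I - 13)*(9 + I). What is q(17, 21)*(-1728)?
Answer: 406080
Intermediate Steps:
q(c, I) = 5 - (-13 + I)*(9 + I) (q(c, I) = 5 - (I - 13)*(9 + I) = 5 - (-13 + I)*(9 + I))
q(17, 21)*(-1728) = (122 - 1*21² + 4*21)*(-1728) = (122 - 1*441 + 84)*(-1728) = (122 - 441 + 84)*(-1728) = -235*(-1728) = 406080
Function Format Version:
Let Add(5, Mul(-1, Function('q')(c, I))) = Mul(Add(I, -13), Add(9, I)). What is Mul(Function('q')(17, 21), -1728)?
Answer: 406080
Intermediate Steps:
Function('q')(c, I) = Add(5, Mul(-1, Add(-13, I), Add(9, I))) (Function('q')(c, I) = Add(5, Mul(-1, Mul(Add(I, -13), Add(9, I)))) = Add(5, Mul(-1, Mul(Add(-13, I), Add(9, I)))) = Add(5, Mul(-1, Add(-13, I), Add(9, I))))
Mul(Function('q')(17, 21), -1728) = Mul(Add(122, Mul(-1, Pow(21, 2)), Mul(4, 21)), -1728) = Mul(Add(122, Mul(-1, 441), 84), -1728) = Mul(Add(122, -441, 84), -1728) = Mul(-235, -1728) = 406080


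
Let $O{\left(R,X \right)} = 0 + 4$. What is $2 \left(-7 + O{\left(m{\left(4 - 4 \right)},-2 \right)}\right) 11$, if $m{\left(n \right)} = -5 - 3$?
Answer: $-66$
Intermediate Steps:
$m{\left(n \right)} = -8$
$O{\left(R,X \right)} = 4$
$2 \left(-7 + O{\left(m{\left(4 - 4 \right)},-2 \right)}\right) 11 = 2 \left(-7 + 4\right) 11 = 2 \left(-3\right) 11 = \left(-6\right) 11 = -66$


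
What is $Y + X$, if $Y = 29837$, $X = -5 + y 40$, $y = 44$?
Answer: $31592$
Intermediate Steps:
$X = 1755$ ($X = -5 + 44 \cdot 40 = -5 + 1760 = 1755$)
$Y + X = 29837 + 1755 = 31592$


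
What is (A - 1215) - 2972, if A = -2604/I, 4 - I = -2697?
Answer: -11311691/2701 ≈ -4188.0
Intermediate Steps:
I = 2701 (I = 4 - 1*(-2697) = 4 + 2697 = 2701)
A = -2604/2701 ≈ -0.96409
(A - 1215) - 2972 = (-2604/2701 - 1215) - 2972 = -3284319/2701 - 2972 = -11311691/2701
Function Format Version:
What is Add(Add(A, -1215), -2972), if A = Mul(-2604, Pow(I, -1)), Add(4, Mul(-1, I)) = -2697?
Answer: Rational(-11311691, 2701) ≈ -4188.0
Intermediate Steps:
I = 2701 (I = Add(4, Mul(-1, -2697)) = Add(4, 2697) = 2701)
A = Rational(-2604, 2701) (A = Mul(-2604, Pow(2701, -1)) = Mul(-2604, Rational(1, 2701)) = Rational(-2604, 2701) ≈ -0.96409)
Add(Add(A, -1215), -2972) = Add(Add(Rational(-2604, 2701), -1215), -2972) = Add(Rational(-3284319, 2701), -2972) = Rational(-11311691, 2701)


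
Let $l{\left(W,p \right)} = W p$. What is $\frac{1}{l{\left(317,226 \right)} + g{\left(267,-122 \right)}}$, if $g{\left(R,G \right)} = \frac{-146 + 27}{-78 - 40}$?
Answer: $\frac{118}{8453875} \approx 1.3958 \cdot 10^{-5}$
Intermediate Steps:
$g{\left(R,G \right)} = \frac{119}{118}$ ($g{\left(R,G \right)} = - \frac{119}{-118} = \left(-119\right) \left(- \frac{1}{118}\right) = \frac{119}{118}$)
$\frac{1}{l{\left(317,226 \right)} + g{\left(267,-122 \right)}} = \frac{1}{317 \cdot 226 + \frac{119}{118}} = \frac{1}{71642 + \frac{119}{118}} = \frac{1}{\frac{8453875}{118}} = \frac{118}{8453875}$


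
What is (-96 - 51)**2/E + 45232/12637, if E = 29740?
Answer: 1618272613/375824380 ≈ 4.3059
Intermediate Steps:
(-96 - 51)**2/E + 45232/12637 = (-96 - 51)**2/29740 + 45232/12637 = (-147)**2*(1/29740) + 45232*(1/12637) = 21609*(1/29740) + 45232/12637 = 21609/29740 + 45232/12637 = 1618272613/375824380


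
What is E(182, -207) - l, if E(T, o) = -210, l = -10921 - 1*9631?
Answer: 20342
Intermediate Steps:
l = -20552 (l = -10921 - 9631 = -20552)
E(182, -207) - l = -210 - 1*(-20552) = -210 + 20552 = 20342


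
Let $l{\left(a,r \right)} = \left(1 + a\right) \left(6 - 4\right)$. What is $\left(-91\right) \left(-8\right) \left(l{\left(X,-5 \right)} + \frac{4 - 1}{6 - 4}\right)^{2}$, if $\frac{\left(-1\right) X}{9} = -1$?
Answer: $336518$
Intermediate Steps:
$X = 9$ ($X = \left(-9\right) \left(-1\right) = 9$)
$l{\left(a,r \right)} = 2 + 2 a$ ($l{\left(a,r \right)} = \left(1 + a\right) 2 = 2 + 2 a$)
$\left(-91\right) \left(-8\right) \left(l{\left(X,-5 \right)} + \frac{4 - 1}{6 - 4}\right)^{2} = \left(-91\right) \left(-8\right) \left(\left(2 + 2 \cdot 9\right) + \frac{4 - 1}{6 - 4}\right)^{2} = 728 \left(\left(2 + 18\right) + \frac{3}{2}\right)^{2} = 728 \left(20 + 3 \cdot \frac{1}{2}\right)^{2} = 728 \left(20 + \frac{3}{2}\right)^{2} = 728 \left(\frac{43}{2}\right)^{2} = 728 \cdot \frac{1849}{4} = 336518$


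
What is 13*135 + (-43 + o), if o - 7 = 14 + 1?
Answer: 1734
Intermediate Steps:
o = 22 (o = 7 + (14 + 1) = 7 + 15 = 22)
13*135 + (-43 + o) = 13*135 + (-43 + 22) = 1755 - 21 = 1734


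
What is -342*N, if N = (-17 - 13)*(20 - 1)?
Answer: 194940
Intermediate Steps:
N = -570 (N = -30*19 = -570)
-342*N = -342*(-570) = 194940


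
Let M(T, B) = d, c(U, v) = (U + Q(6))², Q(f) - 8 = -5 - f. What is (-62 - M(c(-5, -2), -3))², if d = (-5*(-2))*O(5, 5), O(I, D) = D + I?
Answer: 26244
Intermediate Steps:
Q(f) = 3 - f (Q(f) = 8 + (-5 - f) = 3 - f)
c(U, v) = (-3 + U)² (c(U, v) = (U + (3 - 1*6))² = (U + (3 - 6))² = (U - 3)² = (-3 + U)²)
d = 100 (d = (-5*(-2))*(5 + 5) = 10*10 = 100)
M(T, B) = 100
(-62 - M(c(-5, -2), -3))² = (-62 - 1*100)² = (-62 - 100)² = (-162)² = 26244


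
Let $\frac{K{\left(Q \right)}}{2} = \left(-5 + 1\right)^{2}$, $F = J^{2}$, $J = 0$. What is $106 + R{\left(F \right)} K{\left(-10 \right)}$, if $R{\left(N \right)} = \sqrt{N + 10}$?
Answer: $106 + 32 \sqrt{10} \approx 207.19$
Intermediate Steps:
$F = 0$ ($F = 0^{2} = 0$)
$K{\left(Q \right)} = 32$ ($K{\left(Q \right)} = 2 \left(-5 + 1\right)^{2} = 2 \left(-4\right)^{2} = 2 \cdot 16 = 32$)
$R{\left(N \right)} = \sqrt{10 + N}$
$106 + R{\left(F \right)} K{\left(-10 \right)} = 106 + \sqrt{10 + 0} \cdot 32 = 106 + \sqrt{10} \cdot 32 = 106 + 32 \sqrt{10}$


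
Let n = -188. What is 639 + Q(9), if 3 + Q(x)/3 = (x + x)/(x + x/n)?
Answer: 118938/187 ≈ 636.03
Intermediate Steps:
Q(x) = -555/187 (Q(x) = -9 + 3*((x + x)/(x + x/(-188))) = -9 + 3*((2*x)/(x + x*(-1/188))) = -9 + 3*((2*x)/(x - x/188)) = -9 + 3*((2*x)/((187*x/188))) = -9 + 3*((2*x)*(188/(187*x))) = -9 + 3*(376/187) = -9 + 1128/187 = -555/187)
639 + Q(9) = 639 - 555/187 = 118938/187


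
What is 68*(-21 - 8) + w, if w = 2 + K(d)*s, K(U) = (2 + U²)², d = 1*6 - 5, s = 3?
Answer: -1943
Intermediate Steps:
d = 1 (d = 6 - 5 = 1)
w = 29 (w = 2 + (2 + 1²)²*3 = 2 + (2 + 1)²*3 = 2 + 3²*3 = 2 + 9*3 = 2 + 27 = 29)
68*(-21 - 8) + w = 68*(-21 - 8) + 29 = 68*(-29) + 29 = -1972 + 29 = -1943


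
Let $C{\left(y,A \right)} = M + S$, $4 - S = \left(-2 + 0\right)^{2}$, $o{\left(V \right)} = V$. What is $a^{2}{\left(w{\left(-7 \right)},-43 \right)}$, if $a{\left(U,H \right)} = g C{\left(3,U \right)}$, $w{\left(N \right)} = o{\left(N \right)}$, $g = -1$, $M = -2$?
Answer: $4$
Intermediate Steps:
$w{\left(N \right)} = N$
$S = 0$ ($S = 4 - \left(-2 + 0\right)^{2} = 4 - \left(-2\right)^{2} = 4 - 4 = 0$)
$C{\left(y,A \right)} = -2$ ($C{\left(y,A \right)} = -2 + 0 = -2$)
$a{\left(U,H \right)} = 2$ ($a{\left(U,H \right)} = \left(-1\right) \left(-2\right) = 2$)
$a^{2}{\left(w{\left(-7 \right)},-43 \right)} = 2^{2} = 4$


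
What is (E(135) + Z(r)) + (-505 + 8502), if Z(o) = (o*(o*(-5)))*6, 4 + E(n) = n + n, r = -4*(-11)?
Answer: -49817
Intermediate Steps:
r = 44
E(n) = -4 + 2*n (E(n) = -4 + (n + n) = -4 + 2*n)
Z(o) = -30*o**2 (Z(o) = (o*(-5*o))*6 = -5*o**2*6 = -30*o**2)
(E(135) + Z(r)) + (-505 + 8502) = ((-4 + 2*135) - 30*44**2) + (-505 + 8502) = ((-4 + 270) - 30*1936) + 7997 = (266 - 58080) + 7997 = -57814 + 7997 = -49817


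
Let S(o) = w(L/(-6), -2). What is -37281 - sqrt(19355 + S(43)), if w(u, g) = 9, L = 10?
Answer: -37281 - 2*sqrt(4841) ≈ -37420.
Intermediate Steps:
S(o) = 9
-37281 - sqrt(19355 + S(43)) = -37281 - sqrt(19355 + 9) = -37281 - sqrt(19364) = -37281 - 2*sqrt(4841)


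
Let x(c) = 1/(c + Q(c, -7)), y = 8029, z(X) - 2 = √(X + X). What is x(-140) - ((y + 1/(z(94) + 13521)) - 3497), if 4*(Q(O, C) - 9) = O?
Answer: -137576489406551/30356642606 + 2*√47/182871341 ≈ -4532.0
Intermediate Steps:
z(X) = 2 + √2*√X (z(X) = 2 + √(X + X) = 2 + √(2*X) = 2 + √2*√X)
Q(O, C) = 9 + O/4
x(c) = 1/(9 + 5*c/4) (x(c) = 1/(c + (9 + c/4)) = 1/(9 + 5*c/4))
x(-140) - ((y + 1/(z(94) + 13521)) - 3497) = 4/(36 + 5*(-140)) - ((8029 + 1/((2 + √2*√94) + 13521)) - 3497) = 4/(36 - 700) - ((8029 + 1/((2 + 2*√47) + 13521)) - 3497) = 4/(-664) - ((8029 + 1/(13523 + 2*√47)) - 3497) = 4*(-1/664) - (4532 + 1/(13523 + 2*√47)) = -1/166 + (-4532 - 1/(13523 + 2*√47)) = -752313/166 - 1/(13523 + 2*√47)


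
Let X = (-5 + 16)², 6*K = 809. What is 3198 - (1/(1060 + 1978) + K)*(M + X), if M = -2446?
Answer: 15517627/49 ≈ 3.1669e+5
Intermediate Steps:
K = 809/6 (K = (⅙)*809 = 809/6 ≈ 134.83)
X = 121 (X = 11² = 121)
3198 - (1/(1060 + 1978) + K)*(M + X) = 3198 - (1/(1060 + 1978) + 809/6)*(-2446 + 121) = 3198 - (1/3038 + 809/6)*(-2325) = 3198 - 614437*(-2325)/4557 = 3198 - 1*(-15360925/49) = 3198 + 15360925/49 = 15517627/49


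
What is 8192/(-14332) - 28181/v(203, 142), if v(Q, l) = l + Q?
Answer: -101679083/1236135 ≈ -82.256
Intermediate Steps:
v(Q, l) = Q + l
8192/(-14332) - 28181/v(203, 142) = 8192/(-14332) - 28181/(203 + 142) = 8192*(-1/14332) - 28181/345 = -2048/3583 - 28181*1/345 = -2048/3583 - 28181/345 = -101679083/1236135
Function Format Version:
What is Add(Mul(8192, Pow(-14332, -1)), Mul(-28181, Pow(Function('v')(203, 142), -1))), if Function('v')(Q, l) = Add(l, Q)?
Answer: Rational(-101679083, 1236135) ≈ -82.256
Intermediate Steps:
Function('v')(Q, l) = Add(Q, l)
Add(Mul(8192, Pow(-14332, -1)), Mul(-28181, Pow(Function('v')(203, 142), -1))) = Add(Mul(8192, Pow(-14332, -1)), Mul(-28181, Pow(Add(203, 142), -1))) = Add(Mul(8192, Rational(-1, 14332)), Mul(-28181, Pow(345, -1))) = Add(Rational(-2048, 3583), Mul(-28181, Rational(1, 345))) = Add(Rational(-2048, 3583), Rational(-28181, 345)) = Rational(-101679083, 1236135)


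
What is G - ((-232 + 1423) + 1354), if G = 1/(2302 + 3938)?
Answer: -15880799/6240 ≈ -2545.0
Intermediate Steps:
G = 1/6240 ≈ 0.00016026
G - ((-232 + 1423) + 1354) = 1/6240 - ((-232 + 1423) + 1354) = 1/6240 - (1191 + 1354) = 1/6240 - 1*2545 = 1/6240 - 2545 = -15880799/6240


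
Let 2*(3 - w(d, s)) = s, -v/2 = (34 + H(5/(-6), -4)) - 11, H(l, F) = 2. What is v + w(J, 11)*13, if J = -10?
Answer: -165/2 ≈ -82.500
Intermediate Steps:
v = -50 (v = -2*((34 + 2) - 11) = -2*(36 - 11) = -2*25 = -50)
w(d, s) = 3 - s/2
v + w(J, 11)*13 = -50 + (3 - ½*11)*13 = -50 + (3 - 11/2)*13 = -50 - 5/2*13 = -50 - 65/2 = -165/2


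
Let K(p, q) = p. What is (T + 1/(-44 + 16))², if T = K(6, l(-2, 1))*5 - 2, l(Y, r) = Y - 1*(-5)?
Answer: 613089/784 ≈ 782.00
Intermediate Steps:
l(Y, r) = 5 + Y (l(Y, r) = Y + 5 = 5 + Y)
T = 28 (T = 6*5 - 2 = 30 - 2 = 28)
(T + 1/(-44 + 16))² = (28 + 1/(-44 + 16))² = (28 + 1/(-28))² = (28 - 1/28)² = (783/28)² = 613089/784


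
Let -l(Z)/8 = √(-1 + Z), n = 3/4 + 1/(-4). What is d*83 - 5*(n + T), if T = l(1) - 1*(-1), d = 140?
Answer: 23225/2 ≈ 11613.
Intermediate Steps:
n = ½ (n = 3*(¼) + 1*(-¼) = ¾ - ¼ = ½ ≈ 0.50000)
l(Z) = -8*√(-1 + Z)
T = 1 (T = -8*√(-1 + 1) - 1*(-1) = -8*√0 + 1 = -8*0 + 1 = 0 + 1 = 1)
d*83 - 5*(n + T) = 140*83 - 5*(½ + 1) = 11620 - 5*3/2 = 11620 - 15/2 = 23225/2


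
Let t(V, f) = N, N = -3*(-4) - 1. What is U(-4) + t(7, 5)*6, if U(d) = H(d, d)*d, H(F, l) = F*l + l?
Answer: 18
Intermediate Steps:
N = 11 (N = 12 - 1 = 11)
t(V, f) = 11
H(F, l) = l + F*l
U(d) = d²*(1 + d) (U(d) = (d*(1 + d))*d = d²*(1 + d))
U(-4) + t(7, 5)*6 = (-4)²*(1 - 4) + 11*6 = 16*(-3) + 66 = -48 + 66 = 18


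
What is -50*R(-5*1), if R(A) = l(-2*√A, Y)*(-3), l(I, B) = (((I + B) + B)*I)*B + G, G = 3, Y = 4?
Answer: -11550 - 9600*I*√5 ≈ -11550.0 - 21466.0*I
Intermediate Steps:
l(I, B) = 3 + B*I*(I + 2*B) (l(I, B) = (((I + B) + B)*I)*B + 3 = (((B + I) + B)*I)*B + 3 = ((I + 2*B)*I)*B + 3 = (I*(I + 2*B))*B + 3 = B*I*(I + 2*B) + 3 = 3 + B*I*(I + 2*B))
R(A) = -9 - 48*A + 192*√A (R(A) = (3 + 4*(-2*√A)² + 2*(-2*√A)*4²)*(-3) = (3 + 4*(4*A) + 2*(-2*√A)*16)*(-3) = (3 + 16*A - 64*√A)*(-3) = (3 - 64*√A + 16*A)*(-3) = -9 - 48*A + 192*√A)
-50*R(-5*1) = -50*(-9 - (-240) + 192*√(-5*1)) = -50*(-9 - 48*(-5) + 192*√(-5)) = -50*(-9 + 240 + 192*(I*√5)) = -50*(-9 + 240 + 192*I*√5) = -50*(231 + 192*I*√5) = -11550 - 9600*I*√5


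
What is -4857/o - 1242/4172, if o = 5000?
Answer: -6618351/5215000 ≈ -1.2691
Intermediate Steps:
-4857/o - 1242/4172 = -4857/5000 - 1242/4172 = -4857*1/5000 - 1242*1/4172 = -4857/5000 - 621/2086 = -6618351/5215000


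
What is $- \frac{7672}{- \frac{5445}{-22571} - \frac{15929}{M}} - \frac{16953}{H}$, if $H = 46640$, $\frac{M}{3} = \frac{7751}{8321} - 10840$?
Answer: $- \frac{1092676798994076880161}{104122923614671280} \approx -10494.0$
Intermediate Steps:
$M = - \frac{270575667}{8321}$ ($M = 3 \left(\frac{7751}{8321} - 10840\right) = 3 \left(- \frac{90191889}{8321}\right) = - \frac{270575667}{8321} \approx -32517.0$)
$- \frac{7672}{- \frac{5445}{-22571} - \frac{15929}{M}} - \frac{16953}{H} = - \frac{7672}{- \frac{5445}{-22571} - \frac{15929}{- \frac{270575667}{8321}}} - \frac{16953}{46640} = - \frac{7672}{\left(-5445\right) \left(- \frac{1}{22571}\right) - - \frac{132545209}{270575667}} - \frac{16953}{46640} = - \frac{7672}{\frac{5445}{22571} + \frac{132545209}{270575667}} - \frac{16953}{46640} = - \frac{7672}{\frac{4464962419154}{6107163379857}} - \frac{16953}{46640} = \left(-7672\right) \frac{6107163379857}{4464962419154} - \frac{16953}{46640} = - \frac{23427078725131452}{2232481209577} - \frac{16953}{46640} = - \frac{1092676798994076880161}{104122923614671280}$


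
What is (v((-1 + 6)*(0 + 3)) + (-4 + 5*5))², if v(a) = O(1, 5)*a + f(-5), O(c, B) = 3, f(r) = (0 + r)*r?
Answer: 8281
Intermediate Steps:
f(r) = r² (f(r) = r*r = r²)
v(a) = 25 + 3*a (v(a) = 3*a + (-5)² = 3*a + 25 = 25 + 3*a)
(v((-1 + 6)*(0 + 3)) + (-4 + 5*5))² = ((25 + 3*((-1 + 6)*(0 + 3))) + (-4 + 5*5))² = ((25 + 3*(5*3)) + (-4 + 25))² = ((25 + 3*15) + 21)² = ((25 + 45) + 21)² = (70 + 21)² = 91² = 8281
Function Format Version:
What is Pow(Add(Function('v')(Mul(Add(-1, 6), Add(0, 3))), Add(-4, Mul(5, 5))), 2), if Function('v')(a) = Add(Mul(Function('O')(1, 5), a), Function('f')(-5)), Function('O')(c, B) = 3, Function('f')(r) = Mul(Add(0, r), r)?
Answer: 8281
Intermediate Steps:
Function('f')(r) = Pow(r, 2) (Function('f')(r) = Mul(r, r) = Pow(r, 2))
Function('v')(a) = Add(25, Mul(3, a)) (Function('v')(a) = Add(Mul(3, a), Pow(-5, 2)) = Add(Mul(3, a), 25) = Add(25, Mul(3, a)))
Pow(Add(Function('v')(Mul(Add(-1, 6), Add(0, 3))), Add(-4, Mul(5, 5))), 2) = Pow(Add(Add(25, Mul(3, Mul(Add(-1, 6), Add(0, 3)))), Add(-4, Mul(5, 5))), 2) = Pow(Add(Add(25, Mul(3, Mul(5, 3))), Add(-4, 25)), 2) = Pow(Add(Add(25, Mul(3, 15)), 21), 2) = Pow(Add(Add(25, 45), 21), 2) = Pow(Add(70, 21), 2) = Pow(91, 2) = 8281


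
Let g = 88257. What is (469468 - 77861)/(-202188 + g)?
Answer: -391607/113931 ≈ -3.4372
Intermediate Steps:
(469468 - 77861)/(-202188 + g) = (469468 - 77861)/(-202188 + 88257) = 391607/(-113931) = 391607*(-1/113931) = -391607/113931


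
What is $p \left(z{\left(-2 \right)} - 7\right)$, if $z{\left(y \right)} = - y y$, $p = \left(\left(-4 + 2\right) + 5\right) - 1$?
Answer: $-22$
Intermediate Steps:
$p = 2$ ($p = \left(-2 + 5\right) - 1 = 3 - 1 = 2$)
$z{\left(y \right)} = - y^{2}$
$p \left(z{\left(-2 \right)} - 7\right) = 2 \left(- \left(-2\right)^{2} - 7\right) = 2 \left(\left(-1\right) 4 - 7\right) = 2 \left(-4 - 7\right) = 2 \left(-11\right) = -22$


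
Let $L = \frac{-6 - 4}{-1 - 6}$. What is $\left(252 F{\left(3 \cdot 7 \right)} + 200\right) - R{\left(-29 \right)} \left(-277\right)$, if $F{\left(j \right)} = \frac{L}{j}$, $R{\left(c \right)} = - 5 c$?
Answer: $\frac{282675}{7} \approx 40382.0$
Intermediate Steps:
$L = \frac{10}{7}$ ($L = - \frac{10}{-7} = \left(-10\right) \left(- \frac{1}{7}\right) = \frac{10}{7} \approx 1.4286$)
$F{\left(j \right)} = \frac{10}{7 j}$
$\left(252 F{\left(3 \cdot 7 \right)} + 200\right) - R{\left(-29 \right)} \left(-277\right) = \left(252 \frac{10}{7 \cdot 3 \cdot 7} + 200\right) - \left(-5\right) \left(-29\right) \left(-277\right) = \left(252 \frac{10}{7 \cdot 21} + 200\right) - 145 \left(-277\right) = \left(252 \cdot \frac{10}{7} \cdot \frac{1}{21} + 200\right) - -40165 = \left(252 \cdot \frac{10}{147} + 200\right) + 40165 = \left(\frac{120}{7} + 200\right) + 40165 = \frac{1520}{7} + 40165 = \frac{282675}{7}$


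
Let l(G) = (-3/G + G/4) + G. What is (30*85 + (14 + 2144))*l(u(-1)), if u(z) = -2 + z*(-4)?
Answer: 4708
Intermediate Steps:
u(z) = -2 - 4*z
l(G) = -3/G + 5*G/4 (l(G) = (-3/G + G*(¼)) + G = (-3/G + G/4) + G = -3/G + 5*G/4)
(30*85 + (14 + 2144))*l(u(-1)) = (30*85 + (14 + 2144))*(-3/(-2 - 4*(-1)) + 5*(-2 - 4*(-1))/4) = (2550 + 2158)*(-3/(-2 + 4) + 5*(-2 + 4)/4) = 4708*(-3/2 + (5/4)*2) = 4708*(-3*½ + 5/2) = 4708*(-3/2 + 5/2) = 4708*1 = 4708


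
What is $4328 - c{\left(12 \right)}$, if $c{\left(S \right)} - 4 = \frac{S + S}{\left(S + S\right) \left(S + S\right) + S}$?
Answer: $\frac{211874}{49} \approx 4324.0$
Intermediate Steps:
$c{\left(S \right)} = 4 + \frac{2 S}{S + 4 S^{2}}$ ($c{\left(S \right)} = 4 + \frac{S + S}{\left(S + S\right) \left(S + S\right) + S} = 4 + \frac{2 S}{2 S 2 S + S} = 4 + \frac{2 S}{4 S^{2} + S} = 4 + \frac{2 S}{S + 4 S^{2}}$)
$4328 - c{\left(12 \right)} = 4328 - \frac{2 \left(3 + 8 \cdot 12\right)}{1 + 4 \cdot 12} = 4328 - \frac{2 \left(3 + 96\right)}{1 + 48} = 4328 - 2 \cdot \frac{1}{49} \cdot 99 = 4328 - \frac{198}{49} = \frac{211874}{49}$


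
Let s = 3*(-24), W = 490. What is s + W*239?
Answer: 117038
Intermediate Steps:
s = -72
s + W*239 = -72 + 490*239 = -72 + 117110 = 117038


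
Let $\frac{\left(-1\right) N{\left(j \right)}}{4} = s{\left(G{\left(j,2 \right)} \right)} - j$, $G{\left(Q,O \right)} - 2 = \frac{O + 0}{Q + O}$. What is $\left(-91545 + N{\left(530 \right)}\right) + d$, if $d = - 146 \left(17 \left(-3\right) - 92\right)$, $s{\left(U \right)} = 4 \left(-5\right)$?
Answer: $-68467$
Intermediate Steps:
$G{\left(Q,O \right)} = 2 + \frac{O}{O + Q}$ ($G{\left(Q,O \right)} = 2 + \frac{O + 0}{Q + O} = 2 + \frac{O}{O + Q}$)
$s{\left(U \right)} = -20$
$N{\left(j \right)} = 80 + 4 j$ ($N{\left(j \right)} = - 4 \left(-20 - j\right) = 80 + 4 j$)
$d = 20878$ ($d = - 146 \left(-51 - 92\right) = \left(-146\right) \left(-143\right) = 20878$)
$\left(-91545 + N{\left(530 \right)}\right) + d = \left(-91545 + \left(80 + 4 \cdot 530\right)\right) + 20878 = \left(-91545 + \left(80 + 2120\right)\right) + 20878 = \left(-91545 + 2200\right) + 20878 = -89345 + 20878 = -68467$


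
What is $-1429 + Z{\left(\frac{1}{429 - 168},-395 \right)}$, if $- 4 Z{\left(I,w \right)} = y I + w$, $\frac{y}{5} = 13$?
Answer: $- \frac{694423}{522} \approx -1330.3$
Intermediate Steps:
$y = 65$ ($y = 5 \cdot 13 = 65$)
$Z{\left(I,w \right)} = - \frac{65 I}{4} - \frac{w}{4}$ ($Z{\left(I,w \right)} = - \frac{65 I + w}{4} = - \frac{w + 65 I}{4} = - \frac{65 I}{4} - \frac{w}{4}$)
$-1429 + Z{\left(\frac{1}{429 - 168},-395 \right)} = -1429 - \left(- \frac{395}{4} + \frac{65}{4 \left(429 - 168\right)}\right) = -1429 + \left(- \frac{65}{4 \cdot 261} + \frac{395}{4}\right) = -1429 + \left(\left(- \frac{65}{4}\right) \frac{1}{261} + \frac{395}{4}\right) = -1429 + \left(- \frac{65}{1044} + \frac{395}{4}\right) = -1429 + \frac{51515}{522} = - \frac{694423}{522}$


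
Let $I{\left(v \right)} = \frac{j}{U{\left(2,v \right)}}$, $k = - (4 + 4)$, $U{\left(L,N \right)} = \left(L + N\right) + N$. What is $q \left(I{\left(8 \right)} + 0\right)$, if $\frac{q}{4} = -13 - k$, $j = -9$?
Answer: $10$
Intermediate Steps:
$U{\left(L,N \right)} = L + 2 N$
$k = -8$ ($k = \left(-1\right) 8 = -8$)
$I{\left(v \right)} = - \frac{9}{2 + 2 v}$
$q = -20$ ($q = 4 \left(-13 - -8\right) = 4 \left(-13 + 8\right) = 4 \left(-5\right) = -20$)
$q \left(I{\left(8 \right)} + 0\right) = - 20 \left(- \frac{9}{2 + 2 \cdot 8} + 0\right) = - 20 \left(- \frac{9}{2 + 16} + 0\right) = - 20 \left(- \frac{9}{18} + 0\right) = - 20 \left(\left(-9\right) \frac{1}{18} + 0\right) = - 20 \left(- \frac{1}{2} + 0\right) = \left(-20\right) \left(- \frac{1}{2}\right) = 10$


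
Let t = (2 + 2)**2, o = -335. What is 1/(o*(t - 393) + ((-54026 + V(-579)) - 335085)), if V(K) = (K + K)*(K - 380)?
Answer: 1/847706 ≈ 1.1797e-6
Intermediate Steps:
t = 16 (t = 4**2 = 16)
V(K) = 2*K*(-380 + K) (V(K) = (2*K)*(-380 + K) = 2*K*(-380 + K))
1/(o*(t - 393) + ((-54026 + V(-579)) - 335085)) = 1/(-335*(16 - 393) + ((-54026 + 2*(-579)*(-380 - 579)) - 335085)) = 1/(-335*(-377) + ((-54026 + 2*(-579)*(-959)) - 335085)) = 1/(126295 + ((-54026 + 1110522) - 335085)) = 1/(126295 + (1056496 - 335085)) = 1/(126295 + 721411) = 1/847706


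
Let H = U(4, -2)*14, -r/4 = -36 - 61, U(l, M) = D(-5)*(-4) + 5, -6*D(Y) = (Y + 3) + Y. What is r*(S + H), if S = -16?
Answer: -13192/3 ≈ -4397.3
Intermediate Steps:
D(Y) = -1/2 - Y/3 (D(Y) = -((Y + 3) + Y)/6 = -((3 + Y) + Y)/6 = -(3 + 2*Y)/6 = -1/2 - Y/3)
U(l, M) = 1/3 (U(l, M) = (-1/2 - 1/3*(-5))*(-4) + 5 = (-1/2 + 5/3)*(-4) + 5 = (7/6)*(-4) + 5 = -14/3 + 5 = 1/3)
r = 388 (r = -4*(-36 - 61) = -4*(-97) = 388)
H = 14/3 (H = (1/3)*14 = 14/3 ≈ 4.6667)
r*(S + H) = 388*(-16 + 14/3) = 388*(-34/3) = -13192/3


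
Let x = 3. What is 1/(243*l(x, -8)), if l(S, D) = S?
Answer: 1/729 ≈ 0.0013717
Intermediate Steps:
1/(243*l(x, -8)) = 1/(243*3) = 1/729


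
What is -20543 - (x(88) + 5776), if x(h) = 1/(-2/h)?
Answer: -26275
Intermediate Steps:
x(h) = -h/2
-20543 - (x(88) + 5776) = -20543 - (-½*88 + 5776) = -20543 - (-44 + 5776) = -20543 - 1*5732 = -20543 - 5732 = -26275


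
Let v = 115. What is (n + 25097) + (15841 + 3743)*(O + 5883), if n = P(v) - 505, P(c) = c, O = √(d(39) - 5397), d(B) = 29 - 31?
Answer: 115237379 + 19584*I*√5399 ≈ 1.1524e+8 + 1.439e+6*I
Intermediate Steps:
d(B) = -2
O = I*√5399 (O = √(-2 - 5397) = √(-5399) = I*√5399 ≈ 73.478*I)
n = -390 (n = 115 - 505 = -390)
(n + 25097) + (15841 + 3743)*(O + 5883) = (-390 + 25097) + (15841 + 3743)*(I*√5399 + 5883) = 24707 + 19584*(5883 + I*√5399) = 24707 + (115212672 + 19584*I*√5399) = 115237379 + 19584*I*√5399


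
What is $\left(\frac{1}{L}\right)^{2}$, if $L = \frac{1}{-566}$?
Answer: $320356$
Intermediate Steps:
$L = - \frac{1}{566} \approx -0.0017668$
$\left(\frac{1}{L}\right)^{2} = \left(\frac{1}{- \frac{1}{566}}\right)^{2} = \left(-566\right)^{2} = 320356$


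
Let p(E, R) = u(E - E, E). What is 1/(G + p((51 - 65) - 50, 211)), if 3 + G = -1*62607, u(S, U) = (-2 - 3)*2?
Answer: -1/62620 ≈ -1.5969e-5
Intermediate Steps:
u(S, U) = -10 (u(S, U) = -5*2 = -10)
p(E, R) = -10
G = -62610 (G = -3 - 1*62607 = -3 - 62607 = -62610)
1/(G + p((51 - 65) - 50, 211)) = 1/(-62610 - 10) = 1/(-62620) = -1/62620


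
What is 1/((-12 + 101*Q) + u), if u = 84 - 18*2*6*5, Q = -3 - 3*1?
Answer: -1/1614 ≈ -0.00061958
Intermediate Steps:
Q = -6 (Q = -3 - 3 = -6)
u = -996 (u = 84 - 216*5 = 84 - 18*60 = 84 - 1080 = -996)
1/((-12 + 101*Q) + u) = 1/((-12 + 101*(-6)) - 996) = 1/((-12 - 606) - 996) = 1/(-618 - 996) = 1/(-1614) = -1/1614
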